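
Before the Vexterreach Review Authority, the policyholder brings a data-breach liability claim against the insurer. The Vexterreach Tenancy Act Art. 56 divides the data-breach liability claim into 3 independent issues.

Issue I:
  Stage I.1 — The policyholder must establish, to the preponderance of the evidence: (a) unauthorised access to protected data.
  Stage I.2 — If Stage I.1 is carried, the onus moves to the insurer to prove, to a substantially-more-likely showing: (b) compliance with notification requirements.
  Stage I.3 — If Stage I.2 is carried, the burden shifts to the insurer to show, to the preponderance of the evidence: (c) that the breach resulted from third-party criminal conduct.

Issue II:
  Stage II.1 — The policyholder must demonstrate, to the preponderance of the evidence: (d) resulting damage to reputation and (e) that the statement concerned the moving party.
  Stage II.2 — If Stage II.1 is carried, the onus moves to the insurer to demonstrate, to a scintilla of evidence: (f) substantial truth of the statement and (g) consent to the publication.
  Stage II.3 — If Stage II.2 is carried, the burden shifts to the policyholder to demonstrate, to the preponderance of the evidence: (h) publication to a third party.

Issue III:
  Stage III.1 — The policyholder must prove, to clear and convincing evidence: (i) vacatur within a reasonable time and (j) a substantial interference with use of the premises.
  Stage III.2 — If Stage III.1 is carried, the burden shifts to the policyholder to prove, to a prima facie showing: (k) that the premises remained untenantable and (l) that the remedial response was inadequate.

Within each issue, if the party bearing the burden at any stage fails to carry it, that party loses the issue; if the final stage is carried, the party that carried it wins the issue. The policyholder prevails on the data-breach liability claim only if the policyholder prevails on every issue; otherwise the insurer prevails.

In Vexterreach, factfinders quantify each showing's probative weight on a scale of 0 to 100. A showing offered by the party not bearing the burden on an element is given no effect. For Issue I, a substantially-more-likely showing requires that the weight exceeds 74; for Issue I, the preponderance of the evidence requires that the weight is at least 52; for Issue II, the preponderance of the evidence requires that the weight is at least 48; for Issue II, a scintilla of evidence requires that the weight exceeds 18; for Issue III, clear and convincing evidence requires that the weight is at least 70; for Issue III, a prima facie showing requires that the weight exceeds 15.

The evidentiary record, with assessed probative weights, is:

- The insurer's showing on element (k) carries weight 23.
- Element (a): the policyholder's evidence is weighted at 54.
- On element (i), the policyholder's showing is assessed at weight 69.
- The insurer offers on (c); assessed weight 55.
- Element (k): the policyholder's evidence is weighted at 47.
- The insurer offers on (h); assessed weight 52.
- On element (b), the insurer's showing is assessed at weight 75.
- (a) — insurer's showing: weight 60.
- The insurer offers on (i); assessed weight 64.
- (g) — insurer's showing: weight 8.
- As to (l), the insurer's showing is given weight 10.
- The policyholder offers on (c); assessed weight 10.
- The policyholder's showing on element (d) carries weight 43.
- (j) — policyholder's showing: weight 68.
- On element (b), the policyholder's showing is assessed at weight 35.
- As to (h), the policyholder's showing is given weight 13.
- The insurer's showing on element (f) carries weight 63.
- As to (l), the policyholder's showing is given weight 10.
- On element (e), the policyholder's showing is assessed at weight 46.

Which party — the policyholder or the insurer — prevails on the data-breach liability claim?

— Issue I —
At Stage I.1 the policyholder must meet the preponderance of the evidence (weight is at least 52): on (a) the weight is 54 (the insurer's 60 is given no effect), which does reach 52, so (a) meets the standard.
  The policyholder carries Stage I.1; the insurer now bears the burden.
At Stage I.2 the insurer must meet a substantially-more-likely showing (weight exceeds 74): on (b) the weight is 75 (the policyholder's 35 is given no effect), > 74, so (b) meets the standard.
  All elements met. The insurer retains the burden for Stage I.3.
At Stage I.3 the insurer must meet the preponderance of the evidence (weight is at least 52): on (c) the weight is 55 (the policyholder's 10 is given no effect), which does reach 52, so (c) meets the standard.
  All elements met at the final stage.
Every stage carried; the insurer prevails on this issue.
— Issue II —
Stage II.1 — burden on policyholder; standard: the preponderance of the evidence (weight is at least 48).
    (d): 43 < 48 [not met]
    (e): 46 < 48 [not met]
  Stage II.1 not carried; the policyholder fails its burden.
So the insurer prevails on this issue.
— Issue III —
Stage III.1 (policyholder, clear and convincing evidence, weight is at least 70): (i) 69 (insurer's 64 disregarded) < 70 — fails; (j) 68 < 70 — fails.
  The policyholder does not carry Stage III.1.
The insurer prevails on this issue.
Per-issue: Issue I → insurer; Issue II → insurer; Issue III → insurer. The policyholder must prevail on every issue; overall, the insurer prevails.

insurer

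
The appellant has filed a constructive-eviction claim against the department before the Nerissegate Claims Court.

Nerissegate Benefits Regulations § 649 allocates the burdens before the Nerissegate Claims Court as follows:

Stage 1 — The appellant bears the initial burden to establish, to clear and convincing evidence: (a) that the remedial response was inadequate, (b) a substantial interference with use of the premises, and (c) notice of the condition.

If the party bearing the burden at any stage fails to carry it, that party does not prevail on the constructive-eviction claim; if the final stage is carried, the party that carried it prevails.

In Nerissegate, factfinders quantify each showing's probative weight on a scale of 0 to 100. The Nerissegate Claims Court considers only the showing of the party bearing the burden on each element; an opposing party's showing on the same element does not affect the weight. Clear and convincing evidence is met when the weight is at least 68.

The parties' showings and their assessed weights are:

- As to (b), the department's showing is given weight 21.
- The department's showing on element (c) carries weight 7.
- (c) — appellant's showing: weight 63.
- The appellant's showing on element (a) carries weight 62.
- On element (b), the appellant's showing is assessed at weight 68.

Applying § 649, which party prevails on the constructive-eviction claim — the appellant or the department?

department

Stage 1 (appellant, clear and convincing evidence, weight is at least 68): (a) 62 < 68 — fails; (b) 68 (department's 21 disregarded) ≥ 68 — meets; (c) 63 (department's 7 disregarded) < 68 — fails.
  The appellant does not carry Stage 1.
The analysis ends at Stage 1; the department prevails.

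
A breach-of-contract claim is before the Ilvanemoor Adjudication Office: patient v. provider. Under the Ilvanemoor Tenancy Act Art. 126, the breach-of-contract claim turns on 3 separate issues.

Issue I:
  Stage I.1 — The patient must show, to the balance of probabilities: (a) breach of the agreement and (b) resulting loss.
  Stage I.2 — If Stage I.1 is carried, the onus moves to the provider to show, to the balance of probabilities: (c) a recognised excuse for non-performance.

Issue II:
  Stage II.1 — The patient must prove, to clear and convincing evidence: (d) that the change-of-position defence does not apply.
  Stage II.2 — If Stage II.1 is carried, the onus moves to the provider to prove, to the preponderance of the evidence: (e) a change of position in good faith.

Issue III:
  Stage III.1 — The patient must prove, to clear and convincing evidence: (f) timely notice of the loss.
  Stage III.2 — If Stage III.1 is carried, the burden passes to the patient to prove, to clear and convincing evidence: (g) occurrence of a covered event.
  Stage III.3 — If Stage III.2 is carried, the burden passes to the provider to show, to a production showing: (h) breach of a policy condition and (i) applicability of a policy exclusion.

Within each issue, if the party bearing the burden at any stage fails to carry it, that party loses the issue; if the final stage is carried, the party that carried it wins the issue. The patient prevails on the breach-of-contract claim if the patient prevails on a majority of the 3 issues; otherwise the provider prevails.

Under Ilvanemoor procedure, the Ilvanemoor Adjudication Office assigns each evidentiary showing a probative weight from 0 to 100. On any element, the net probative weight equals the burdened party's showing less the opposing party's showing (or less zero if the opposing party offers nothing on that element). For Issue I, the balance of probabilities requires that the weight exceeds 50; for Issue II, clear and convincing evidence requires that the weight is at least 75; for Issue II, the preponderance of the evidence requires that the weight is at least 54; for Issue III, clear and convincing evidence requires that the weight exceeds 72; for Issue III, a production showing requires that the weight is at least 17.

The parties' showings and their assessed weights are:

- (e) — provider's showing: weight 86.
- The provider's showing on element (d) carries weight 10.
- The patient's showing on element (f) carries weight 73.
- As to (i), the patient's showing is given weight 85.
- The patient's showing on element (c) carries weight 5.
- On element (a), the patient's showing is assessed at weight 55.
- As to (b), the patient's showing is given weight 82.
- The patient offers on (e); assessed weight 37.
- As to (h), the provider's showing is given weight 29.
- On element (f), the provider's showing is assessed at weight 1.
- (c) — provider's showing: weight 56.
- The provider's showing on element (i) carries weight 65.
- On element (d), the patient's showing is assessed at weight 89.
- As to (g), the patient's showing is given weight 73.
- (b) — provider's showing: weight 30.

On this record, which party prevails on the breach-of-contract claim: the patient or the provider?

— Issue I —
Stage I.1 (patient, the balance of probabilities, weight exceeds 50): (a) 55 > 50 — meets; (b) net 82−30=52 > 50 — meets.
  All elements met. The burden passes to the provider.
Stage I.2 (provider, the balance of probabilities, weight exceeds 50): (c) net 56−5=51 > 50 — meets.
  All elements met at the final stage.
Every stage carried; the provider prevails on this issue.
— Issue II —
Stage II.1 (patient, clear and convincing evidence, weight is at least 75): (d) net 89−10=79 ≥ 75 — meets.
  The patient carries Stage II.1; the provider now bears the burden.
Stage II.2 (provider, the preponderance of the evidence, weight is at least 54): (e) net 86−37=49 < 54 — fails.
  Not every element is met, so the provider fails to carry Stage II.2.
So the patient prevails on this issue.
— Issue III —
Stage III.1 — burden on patient; standard: clear and convincing evidence (weight exceeds 72).
    (f): 73 − 1 = 72 ≤ 72 [not met]
  The patient does not carry Stage III.1.
So the provider prevails on this issue.
Per-issue: Issue I → provider; Issue II → patient; Issue III → provider. The patient must prevail on a majority of issues; overall, the provider prevails.

provider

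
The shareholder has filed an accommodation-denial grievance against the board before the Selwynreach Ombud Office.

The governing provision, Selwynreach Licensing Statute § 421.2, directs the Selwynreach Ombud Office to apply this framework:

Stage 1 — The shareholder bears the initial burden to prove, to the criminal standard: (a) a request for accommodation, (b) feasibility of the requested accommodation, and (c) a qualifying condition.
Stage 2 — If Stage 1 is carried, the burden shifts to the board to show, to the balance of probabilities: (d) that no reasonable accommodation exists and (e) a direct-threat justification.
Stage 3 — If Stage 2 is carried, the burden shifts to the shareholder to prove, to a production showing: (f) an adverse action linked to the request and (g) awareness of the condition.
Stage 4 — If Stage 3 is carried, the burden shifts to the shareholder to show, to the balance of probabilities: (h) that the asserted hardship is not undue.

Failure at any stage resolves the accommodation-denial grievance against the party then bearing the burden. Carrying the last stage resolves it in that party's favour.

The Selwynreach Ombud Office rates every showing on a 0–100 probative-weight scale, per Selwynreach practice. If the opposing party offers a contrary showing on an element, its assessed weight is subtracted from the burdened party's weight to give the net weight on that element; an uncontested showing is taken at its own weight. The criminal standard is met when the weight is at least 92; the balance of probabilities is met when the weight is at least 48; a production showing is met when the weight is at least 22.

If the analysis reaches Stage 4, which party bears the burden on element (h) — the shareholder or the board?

shareholder

Stage 4's rule assigns the burden to the shareholder (to the balance of probabilities).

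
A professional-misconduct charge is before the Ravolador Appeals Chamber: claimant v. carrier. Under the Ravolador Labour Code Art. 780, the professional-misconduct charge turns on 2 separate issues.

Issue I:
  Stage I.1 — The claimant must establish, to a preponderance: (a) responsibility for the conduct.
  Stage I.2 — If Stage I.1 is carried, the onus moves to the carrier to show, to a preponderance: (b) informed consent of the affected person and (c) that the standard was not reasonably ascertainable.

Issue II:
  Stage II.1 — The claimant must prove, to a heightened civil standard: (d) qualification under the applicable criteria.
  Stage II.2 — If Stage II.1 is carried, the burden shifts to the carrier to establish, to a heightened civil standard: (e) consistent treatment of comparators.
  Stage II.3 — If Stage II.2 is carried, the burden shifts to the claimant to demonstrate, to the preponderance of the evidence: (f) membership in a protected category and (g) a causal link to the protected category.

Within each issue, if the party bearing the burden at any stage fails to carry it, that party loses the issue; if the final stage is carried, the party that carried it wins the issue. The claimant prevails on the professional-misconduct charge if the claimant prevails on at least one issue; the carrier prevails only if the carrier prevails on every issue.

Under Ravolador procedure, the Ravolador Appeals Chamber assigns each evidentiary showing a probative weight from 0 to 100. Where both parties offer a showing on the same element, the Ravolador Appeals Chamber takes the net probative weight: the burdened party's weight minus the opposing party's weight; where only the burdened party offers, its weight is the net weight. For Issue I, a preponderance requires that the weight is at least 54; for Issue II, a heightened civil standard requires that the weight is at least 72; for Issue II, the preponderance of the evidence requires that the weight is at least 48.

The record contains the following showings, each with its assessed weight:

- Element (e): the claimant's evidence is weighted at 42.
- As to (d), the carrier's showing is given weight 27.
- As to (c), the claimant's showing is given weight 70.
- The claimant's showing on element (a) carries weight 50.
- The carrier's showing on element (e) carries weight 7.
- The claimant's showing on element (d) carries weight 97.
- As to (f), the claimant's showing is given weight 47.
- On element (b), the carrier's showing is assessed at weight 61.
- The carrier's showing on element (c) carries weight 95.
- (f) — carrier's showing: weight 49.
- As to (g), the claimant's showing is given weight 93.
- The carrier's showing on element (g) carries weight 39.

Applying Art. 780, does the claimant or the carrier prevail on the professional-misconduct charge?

— Issue I —
Stage I.1 — burden on claimant; standard: a preponderance (weight is at least 54).
    (a): 50 < 54 [not met]
  Stage I.1 not carried; the claimant fails its burden.
The carrier prevails on this issue.
— Issue II —
Stage II.1 (claimant, a heightened civil standard, weight is at least 72): (d) net 97−27=70 < 72 — fails.
  Stage II.1 not carried; the claimant fails its burden.
The carrier prevails on this issue.
Per-issue: Issue I → carrier; Issue II → carrier. The claimant must prevail on at least one issue; overall, the carrier prevails.

carrier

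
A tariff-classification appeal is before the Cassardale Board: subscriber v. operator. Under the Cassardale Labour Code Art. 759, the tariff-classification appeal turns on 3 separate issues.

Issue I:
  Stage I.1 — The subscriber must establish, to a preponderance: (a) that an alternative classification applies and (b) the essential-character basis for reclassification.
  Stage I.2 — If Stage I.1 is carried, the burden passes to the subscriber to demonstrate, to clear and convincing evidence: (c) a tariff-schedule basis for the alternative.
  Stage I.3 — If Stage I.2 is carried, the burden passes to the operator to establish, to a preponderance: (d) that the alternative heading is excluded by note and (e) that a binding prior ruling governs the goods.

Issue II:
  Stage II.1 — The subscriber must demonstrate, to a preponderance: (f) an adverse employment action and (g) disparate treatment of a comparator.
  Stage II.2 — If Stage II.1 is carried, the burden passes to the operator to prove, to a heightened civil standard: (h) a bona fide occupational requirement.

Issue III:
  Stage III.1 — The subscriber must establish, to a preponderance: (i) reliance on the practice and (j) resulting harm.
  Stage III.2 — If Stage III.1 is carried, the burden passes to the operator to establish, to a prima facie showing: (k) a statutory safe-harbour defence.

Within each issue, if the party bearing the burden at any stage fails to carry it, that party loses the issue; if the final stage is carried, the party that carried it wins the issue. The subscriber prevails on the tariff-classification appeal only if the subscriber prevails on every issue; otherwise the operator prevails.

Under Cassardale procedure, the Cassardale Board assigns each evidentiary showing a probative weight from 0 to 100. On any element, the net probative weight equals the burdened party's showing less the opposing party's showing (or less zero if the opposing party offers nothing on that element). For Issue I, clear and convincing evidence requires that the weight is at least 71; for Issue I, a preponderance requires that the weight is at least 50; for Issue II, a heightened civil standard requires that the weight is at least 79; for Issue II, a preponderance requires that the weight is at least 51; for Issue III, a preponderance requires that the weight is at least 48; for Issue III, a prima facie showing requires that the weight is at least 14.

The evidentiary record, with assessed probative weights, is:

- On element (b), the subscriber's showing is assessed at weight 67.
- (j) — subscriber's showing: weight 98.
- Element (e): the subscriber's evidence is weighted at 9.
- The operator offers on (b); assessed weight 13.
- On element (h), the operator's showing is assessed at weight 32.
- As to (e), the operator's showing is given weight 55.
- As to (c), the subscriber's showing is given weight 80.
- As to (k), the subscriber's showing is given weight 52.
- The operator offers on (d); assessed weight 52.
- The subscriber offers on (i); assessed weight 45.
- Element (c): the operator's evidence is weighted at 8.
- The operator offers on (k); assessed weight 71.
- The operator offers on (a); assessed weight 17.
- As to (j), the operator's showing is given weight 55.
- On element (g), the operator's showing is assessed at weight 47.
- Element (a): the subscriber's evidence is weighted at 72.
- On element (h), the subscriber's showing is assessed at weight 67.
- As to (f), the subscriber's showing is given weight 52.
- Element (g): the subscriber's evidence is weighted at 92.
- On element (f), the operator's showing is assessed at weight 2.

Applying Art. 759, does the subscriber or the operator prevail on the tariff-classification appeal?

operator

— Issue I —
Stage I.1 (subscriber, a preponderance, weight is at least 50): (a) net 72−17=55 ≥ 50 — meets; (b) net 67−13=54 ≥ 50 — meets.
  Stage I.1 is satisfied; the subscriber continues to bear the burden.
Stage I.2 (subscriber, clear and convincing evidence, weight is at least 71): (c) net 80−8=72 ≥ 71 — meets.
  The subscriber carries Stage I.2; the operator now bears the burden.
Stage I.3 (operator, a preponderance, weight is at least 50): (d) 52 ≥ 50 — meets; (e) net 55−9=46 < 50 — fails.
  Not every element is met, so the operator fails to carry Stage I.3.
So the subscriber prevails on this issue.
— Issue II —
Stage II.1 (subscriber, a preponderance, weight is at least 51): (f) net 52−2=50 < 51 — fails; (g) net 92−47=45 < 51 — fails.
  Stage II.1 not carried; the subscriber fails its burden.
So the operator prevails on this issue.
— Issue III —
At Stage III.1 the subscriber must meet a preponderance (weight is at least 48): on (i) the weight is 45, which does not reach 48, so (i) does not meet the standard; on (j) the weight is 98 less the opposing 55 gives net 43, < 48, so (j) does not meet the standard.
  Stage III.1 not carried; the subscriber fails its burden.
The analysis ends at Stage III.1; the operator prevails on this issue.
Per-issue: Issue I → subscriber; Issue II → operator; Issue III → operator. The subscriber must prevail on every issue; overall, the operator prevails.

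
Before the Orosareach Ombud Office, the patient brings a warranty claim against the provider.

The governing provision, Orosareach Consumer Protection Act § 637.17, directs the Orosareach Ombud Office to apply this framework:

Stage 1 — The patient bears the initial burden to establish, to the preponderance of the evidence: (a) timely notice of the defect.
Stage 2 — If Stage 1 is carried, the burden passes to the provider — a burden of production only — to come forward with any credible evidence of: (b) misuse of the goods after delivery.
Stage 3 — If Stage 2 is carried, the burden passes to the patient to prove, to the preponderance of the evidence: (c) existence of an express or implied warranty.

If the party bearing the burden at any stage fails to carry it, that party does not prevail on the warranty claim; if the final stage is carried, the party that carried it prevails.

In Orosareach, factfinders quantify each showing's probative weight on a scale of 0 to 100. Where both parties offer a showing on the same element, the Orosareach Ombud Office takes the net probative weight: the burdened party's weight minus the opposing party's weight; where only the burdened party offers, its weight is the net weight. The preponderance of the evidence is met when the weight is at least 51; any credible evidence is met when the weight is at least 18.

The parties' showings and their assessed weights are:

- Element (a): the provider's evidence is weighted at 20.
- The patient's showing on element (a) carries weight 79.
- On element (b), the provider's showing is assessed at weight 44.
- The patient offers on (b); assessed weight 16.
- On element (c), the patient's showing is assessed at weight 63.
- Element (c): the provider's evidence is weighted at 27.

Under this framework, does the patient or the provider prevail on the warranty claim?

provider

Stage 1 (patient, the preponderance of the evidence, weight is at least 51): (a) net 79−20=59 ≥ 51 — meets.
  Stage 1 is satisfied; the onus moves to the provider.
Stage 2 (provider, any credible evidence, weight is at least 18): (b) net 44−16=28 ≥ 18 — meets.
  All elements met. The burden passes to the patient.
Stage 3 (patient, the preponderance of the evidence, weight is at least 51): (c) net 63−27=36 < 51 — fails.
  The patient does not carry Stage 3.
So the provider prevails.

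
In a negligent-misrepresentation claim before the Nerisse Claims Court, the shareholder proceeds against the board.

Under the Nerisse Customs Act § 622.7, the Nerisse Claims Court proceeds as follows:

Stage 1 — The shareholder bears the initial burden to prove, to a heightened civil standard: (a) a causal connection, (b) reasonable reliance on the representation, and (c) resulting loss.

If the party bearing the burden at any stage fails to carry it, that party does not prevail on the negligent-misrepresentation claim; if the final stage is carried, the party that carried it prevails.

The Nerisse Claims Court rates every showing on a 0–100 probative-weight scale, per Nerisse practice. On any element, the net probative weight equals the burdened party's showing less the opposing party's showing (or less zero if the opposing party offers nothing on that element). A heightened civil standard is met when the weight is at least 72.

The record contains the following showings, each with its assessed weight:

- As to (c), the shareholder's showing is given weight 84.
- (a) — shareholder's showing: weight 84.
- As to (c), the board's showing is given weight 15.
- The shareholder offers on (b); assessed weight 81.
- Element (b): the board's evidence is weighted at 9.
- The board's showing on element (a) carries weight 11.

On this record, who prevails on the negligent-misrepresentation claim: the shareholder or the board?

board

Stage 1 — burden on shareholder; standard: a heightened civil standard (weight is at least 72).
    (a): 84 − 11 = 73 ≥ 72 [met]
    (b): 81 − 9 = 72 ≥ 72 [met]
    (c): 84 − 15 = 69 < 72 [not met]
  Not every element is met, so the shareholder fails to carry Stage 1.
So the board prevails.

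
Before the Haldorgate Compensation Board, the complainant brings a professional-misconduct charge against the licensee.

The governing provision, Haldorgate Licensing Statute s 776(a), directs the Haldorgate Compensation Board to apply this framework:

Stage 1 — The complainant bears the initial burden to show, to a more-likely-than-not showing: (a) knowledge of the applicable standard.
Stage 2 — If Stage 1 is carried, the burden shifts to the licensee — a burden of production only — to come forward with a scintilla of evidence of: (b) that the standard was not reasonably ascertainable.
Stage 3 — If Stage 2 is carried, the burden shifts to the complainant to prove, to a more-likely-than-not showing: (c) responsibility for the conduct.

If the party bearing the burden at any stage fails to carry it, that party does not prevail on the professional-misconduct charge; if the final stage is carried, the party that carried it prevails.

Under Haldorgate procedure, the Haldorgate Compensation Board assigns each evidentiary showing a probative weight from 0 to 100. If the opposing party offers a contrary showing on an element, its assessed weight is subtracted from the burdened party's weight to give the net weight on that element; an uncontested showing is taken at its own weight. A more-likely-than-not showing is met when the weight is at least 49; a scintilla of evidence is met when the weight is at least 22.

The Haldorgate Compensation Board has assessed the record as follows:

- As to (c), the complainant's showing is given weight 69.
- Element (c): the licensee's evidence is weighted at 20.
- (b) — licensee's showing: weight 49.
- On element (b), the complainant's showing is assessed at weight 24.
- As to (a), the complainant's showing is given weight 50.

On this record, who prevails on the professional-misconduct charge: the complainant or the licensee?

At Stage 1 the complainant must meet a more-likely-than-not showing (weight is at least 49): on (a) the weight is 50, which does reach 49, so (a) meets the standard.
  The complainant carries Stage 1; the licensee now bears the burden.
At Stage 2 the licensee must meet a scintilla of evidence (weight is at least 22): on (b) the weight is 49 less the opposing 24 gives net 25, ≥ 22, so (b) meets the standard.
  Stage 2 is satisfied; the onus moves to the complainant.
At Stage 3 the complainant must meet a more-likely-than-not showing (weight is at least 49): on (c) the weight is 69 less the opposing 20 gives net 49, which does reach 49, so (c) meets the standard.
  Stage 3 carried; the final stage is satisfied.
With every stage satisfied, the complainant prevails.

complainant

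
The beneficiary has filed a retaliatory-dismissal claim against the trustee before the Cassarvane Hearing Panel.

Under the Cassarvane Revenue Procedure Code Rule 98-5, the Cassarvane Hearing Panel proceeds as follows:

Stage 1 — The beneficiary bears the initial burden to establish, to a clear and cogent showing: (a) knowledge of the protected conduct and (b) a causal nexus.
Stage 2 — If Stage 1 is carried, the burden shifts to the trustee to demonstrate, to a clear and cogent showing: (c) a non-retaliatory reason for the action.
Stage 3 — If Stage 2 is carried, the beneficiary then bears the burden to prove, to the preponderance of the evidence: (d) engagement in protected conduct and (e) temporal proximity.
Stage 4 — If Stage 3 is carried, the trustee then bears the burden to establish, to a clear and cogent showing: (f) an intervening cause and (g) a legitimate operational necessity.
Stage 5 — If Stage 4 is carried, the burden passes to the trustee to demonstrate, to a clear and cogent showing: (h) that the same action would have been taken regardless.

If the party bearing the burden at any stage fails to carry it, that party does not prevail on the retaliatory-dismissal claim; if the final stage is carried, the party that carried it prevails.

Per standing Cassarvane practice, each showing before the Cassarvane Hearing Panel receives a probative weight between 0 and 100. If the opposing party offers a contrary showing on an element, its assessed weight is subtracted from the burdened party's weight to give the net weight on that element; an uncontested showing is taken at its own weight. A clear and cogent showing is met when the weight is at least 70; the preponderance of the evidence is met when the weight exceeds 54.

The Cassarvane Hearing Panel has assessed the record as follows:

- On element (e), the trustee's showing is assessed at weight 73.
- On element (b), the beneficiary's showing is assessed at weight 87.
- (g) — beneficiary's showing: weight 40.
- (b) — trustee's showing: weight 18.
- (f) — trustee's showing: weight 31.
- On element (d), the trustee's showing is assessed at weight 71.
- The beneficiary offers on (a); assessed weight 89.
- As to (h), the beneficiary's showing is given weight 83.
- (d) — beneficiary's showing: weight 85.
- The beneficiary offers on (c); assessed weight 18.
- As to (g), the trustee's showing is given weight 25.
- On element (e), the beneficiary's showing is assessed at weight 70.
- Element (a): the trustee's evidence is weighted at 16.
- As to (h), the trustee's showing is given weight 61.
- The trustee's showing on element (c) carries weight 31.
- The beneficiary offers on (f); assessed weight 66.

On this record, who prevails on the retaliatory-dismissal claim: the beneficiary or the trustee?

Stage 1 (beneficiary, a clear and cogent showing, weight is at least 70): (a) net 89−16=73 ≥ 70 — meets; (b) net 87−18=69 < 70 — fails.
  The beneficiary does not carry Stage 1.
The analysis ends at Stage 1; the trustee prevails.

trustee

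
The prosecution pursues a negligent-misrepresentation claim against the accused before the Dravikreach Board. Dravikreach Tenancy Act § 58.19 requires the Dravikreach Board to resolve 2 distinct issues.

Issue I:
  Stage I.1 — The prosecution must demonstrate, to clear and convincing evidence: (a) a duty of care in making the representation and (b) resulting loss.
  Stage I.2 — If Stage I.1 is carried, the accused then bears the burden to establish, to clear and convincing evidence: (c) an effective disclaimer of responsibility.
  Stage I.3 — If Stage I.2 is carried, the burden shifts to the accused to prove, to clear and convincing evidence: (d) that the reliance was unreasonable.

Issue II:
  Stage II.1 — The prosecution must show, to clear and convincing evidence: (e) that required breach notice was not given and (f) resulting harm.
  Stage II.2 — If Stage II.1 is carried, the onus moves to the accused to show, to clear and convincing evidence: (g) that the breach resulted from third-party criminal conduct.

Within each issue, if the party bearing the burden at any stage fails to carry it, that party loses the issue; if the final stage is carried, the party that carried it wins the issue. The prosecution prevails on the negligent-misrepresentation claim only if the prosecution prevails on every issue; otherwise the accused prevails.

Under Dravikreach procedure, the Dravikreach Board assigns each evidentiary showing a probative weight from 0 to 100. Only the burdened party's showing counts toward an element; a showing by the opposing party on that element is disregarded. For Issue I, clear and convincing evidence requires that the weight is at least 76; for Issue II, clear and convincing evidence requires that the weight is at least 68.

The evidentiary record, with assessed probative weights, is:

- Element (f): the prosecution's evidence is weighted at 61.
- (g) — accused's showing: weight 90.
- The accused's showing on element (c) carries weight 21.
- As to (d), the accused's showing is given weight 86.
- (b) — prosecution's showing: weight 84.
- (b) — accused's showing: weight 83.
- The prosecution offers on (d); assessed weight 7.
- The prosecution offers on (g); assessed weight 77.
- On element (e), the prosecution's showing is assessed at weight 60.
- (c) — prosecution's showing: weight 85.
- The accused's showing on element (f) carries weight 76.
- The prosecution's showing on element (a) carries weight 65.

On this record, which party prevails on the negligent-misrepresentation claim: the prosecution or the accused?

accused

— Issue I —
Stage I.1 — burden on prosecution; standard: clear and convincing evidence (weight is at least 76).
    (a): 65 < 76 [not met]
    (b): 84 (accused's 83 disregarded) ≥ 76 [met]
  Not every element is met, so the prosecution fails to carry Stage I.1.
The accused prevails on this issue.
— Issue II —
Stage II.1 (prosecution, clear and convincing evidence, weight is at least 68): (e) 60 < 68 — fails; (f) 61 (accused's 76 disregarded) < 68 — fails.
  Not every element is met, so the prosecution fails to carry Stage II.1.
So the accused prevails on this issue.
Per-issue: Issue I → accused; Issue II → accused. The prosecution must prevail on every issue; overall, the accused prevails.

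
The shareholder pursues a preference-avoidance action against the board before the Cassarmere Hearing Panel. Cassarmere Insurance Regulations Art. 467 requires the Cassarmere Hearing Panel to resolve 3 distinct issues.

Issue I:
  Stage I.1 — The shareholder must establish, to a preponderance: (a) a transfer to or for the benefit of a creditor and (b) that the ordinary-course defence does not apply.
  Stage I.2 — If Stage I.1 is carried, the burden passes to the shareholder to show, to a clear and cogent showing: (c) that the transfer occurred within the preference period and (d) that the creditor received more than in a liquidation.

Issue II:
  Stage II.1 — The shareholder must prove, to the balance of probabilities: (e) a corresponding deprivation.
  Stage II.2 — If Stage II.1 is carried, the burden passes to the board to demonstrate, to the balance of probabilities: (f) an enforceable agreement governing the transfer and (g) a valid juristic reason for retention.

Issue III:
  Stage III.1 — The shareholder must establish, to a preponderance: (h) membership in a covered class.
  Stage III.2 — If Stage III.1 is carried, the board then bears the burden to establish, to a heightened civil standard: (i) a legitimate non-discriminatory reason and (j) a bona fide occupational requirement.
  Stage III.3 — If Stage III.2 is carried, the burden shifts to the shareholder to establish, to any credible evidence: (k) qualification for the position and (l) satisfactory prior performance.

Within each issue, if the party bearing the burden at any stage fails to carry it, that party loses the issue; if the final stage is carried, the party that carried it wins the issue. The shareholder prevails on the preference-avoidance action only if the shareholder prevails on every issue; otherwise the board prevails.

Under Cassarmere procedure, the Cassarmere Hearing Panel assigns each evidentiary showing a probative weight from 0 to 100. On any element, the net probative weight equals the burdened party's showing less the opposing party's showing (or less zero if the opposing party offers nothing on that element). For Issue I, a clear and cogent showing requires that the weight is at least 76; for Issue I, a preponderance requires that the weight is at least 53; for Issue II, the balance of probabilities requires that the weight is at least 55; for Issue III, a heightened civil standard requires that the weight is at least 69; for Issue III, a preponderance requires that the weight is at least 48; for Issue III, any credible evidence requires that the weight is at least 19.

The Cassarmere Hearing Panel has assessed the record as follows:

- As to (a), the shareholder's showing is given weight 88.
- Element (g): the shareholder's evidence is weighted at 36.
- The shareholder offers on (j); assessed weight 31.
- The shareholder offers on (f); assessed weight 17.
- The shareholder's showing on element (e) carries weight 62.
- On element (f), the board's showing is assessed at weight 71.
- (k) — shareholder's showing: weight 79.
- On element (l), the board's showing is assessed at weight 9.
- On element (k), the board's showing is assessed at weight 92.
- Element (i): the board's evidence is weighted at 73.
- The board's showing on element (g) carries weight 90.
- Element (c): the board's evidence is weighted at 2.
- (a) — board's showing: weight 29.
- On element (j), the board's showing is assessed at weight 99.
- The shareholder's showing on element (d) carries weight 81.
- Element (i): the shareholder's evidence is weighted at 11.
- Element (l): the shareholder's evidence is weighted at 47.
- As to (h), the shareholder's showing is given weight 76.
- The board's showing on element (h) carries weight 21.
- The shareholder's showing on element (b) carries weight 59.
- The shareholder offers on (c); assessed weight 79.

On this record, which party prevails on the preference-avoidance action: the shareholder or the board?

shareholder

— Issue I —
Stage I.1 — burden on shareholder; standard: a preponderance (weight is at least 53).
    (a): 88 − 29 = 59 ≥ 53 [met]
    (b): 59 ≥ 53 [met]
  Stage I.1 is satisfied; the shareholder continues to bear the burden.
Stage I.2 — burden on shareholder; standard: a clear and cogent showing (weight is at least 76).
    (c): 79 − 2 = 77 ≥ 76 [met]
    (d): 81 ≥ 76 [met]
  The shareholder carries the last stage.
With every stage satisfied, the shareholder prevails on this issue.
— Issue II —
Stage II.1 (shareholder, the balance of probabilities, weight is at least 55): (e) 62 ≥ 55 — meets.
  All elements met. The burden passes to the board.
Stage II.2 (board, the balance of probabilities, weight is at least 55): (f) net 71−17=54 < 55 — fails; (g) net 90−36=54 < 55 — fails.
  Not every element is met, so the board fails to carry Stage II.2.
The shareholder prevails on this issue.
— Issue III —
Stage III.1 — burden on shareholder; standard: a preponderance (weight is at least 48).
    (h): 76 − 21 = 55 ≥ 48 [met]
  The shareholder carries Stage III.1; the board now bears the burden.
Stage III.2 — burden on board; standard: a heightened civil standard (weight is at least 69).
    (i): 73 − 11 = 62 < 69 [not met]
    (j): 99 − 31 = 68 < 69 [not met]
  Not every element is met, so the board fails to carry Stage III.2.
So the shareholder prevails on this issue.
Per-issue: Issue I → shareholder; Issue II → shareholder; Issue III → shareholder. The shareholder must prevail on every issue; overall, the shareholder prevails.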